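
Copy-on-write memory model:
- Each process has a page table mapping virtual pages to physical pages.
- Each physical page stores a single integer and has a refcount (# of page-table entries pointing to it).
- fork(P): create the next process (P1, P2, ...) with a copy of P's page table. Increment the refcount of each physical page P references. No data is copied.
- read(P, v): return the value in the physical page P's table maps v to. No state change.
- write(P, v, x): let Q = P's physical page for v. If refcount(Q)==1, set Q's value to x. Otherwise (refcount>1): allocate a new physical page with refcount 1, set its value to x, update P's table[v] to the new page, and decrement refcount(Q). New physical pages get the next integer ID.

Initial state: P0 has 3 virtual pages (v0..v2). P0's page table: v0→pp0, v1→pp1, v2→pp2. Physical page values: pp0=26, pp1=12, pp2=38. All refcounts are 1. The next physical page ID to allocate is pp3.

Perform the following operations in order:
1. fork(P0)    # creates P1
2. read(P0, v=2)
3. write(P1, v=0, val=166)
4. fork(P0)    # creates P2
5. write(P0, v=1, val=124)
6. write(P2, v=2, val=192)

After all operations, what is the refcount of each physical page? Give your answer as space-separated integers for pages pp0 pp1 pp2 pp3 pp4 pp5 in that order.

Op 1: fork(P0) -> P1. 3 ppages; refcounts: pp0:2 pp1:2 pp2:2
Op 2: read(P0, v2) -> 38. No state change.
Op 3: write(P1, v0, 166). refcount(pp0)=2>1 -> COPY to pp3. 4 ppages; refcounts: pp0:1 pp1:2 pp2:2 pp3:1
Op 4: fork(P0) -> P2. 4 ppages; refcounts: pp0:2 pp1:3 pp2:3 pp3:1
Op 5: write(P0, v1, 124). refcount(pp1)=3>1 -> COPY to pp4. 5 ppages; refcounts: pp0:2 pp1:2 pp2:3 pp3:1 pp4:1
Op 6: write(P2, v2, 192). refcount(pp2)=3>1 -> COPY to pp5. 6 ppages; refcounts: pp0:2 pp1:2 pp2:2 pp3:1 pp4:1 pp5:1

Answer: 2 2 2 1 1 1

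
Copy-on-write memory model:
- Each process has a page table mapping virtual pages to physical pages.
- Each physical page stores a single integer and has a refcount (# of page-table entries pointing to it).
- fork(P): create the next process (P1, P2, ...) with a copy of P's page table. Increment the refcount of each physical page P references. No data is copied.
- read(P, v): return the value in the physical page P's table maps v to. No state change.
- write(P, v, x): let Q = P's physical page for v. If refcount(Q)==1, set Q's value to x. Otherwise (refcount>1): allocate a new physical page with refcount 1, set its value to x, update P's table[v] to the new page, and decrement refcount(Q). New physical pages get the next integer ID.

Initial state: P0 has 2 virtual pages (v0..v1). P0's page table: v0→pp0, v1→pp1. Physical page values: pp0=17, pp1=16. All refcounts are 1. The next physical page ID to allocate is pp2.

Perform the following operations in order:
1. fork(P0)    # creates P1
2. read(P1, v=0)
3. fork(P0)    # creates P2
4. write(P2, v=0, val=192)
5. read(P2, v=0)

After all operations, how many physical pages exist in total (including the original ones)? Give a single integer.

Op 1: fork(P0) -> P1. 2 ppages; refcounts: pp0:2 pp1:2
Op 2: read(P1, v0) -> 17. No state change.
Op 3: fork(P0) -> P2. 2 ppages; refcounts: pp0:3 pp1:3
Op 4: write(P2, v0, 192). refcount(pp0)=3>1 -> COPY to pp2. 3 ppages; refcounts: pp0:2 pp1:3 pp2:1
Op 5: read(P2, v0) -> 192. No state change.

Answer: 3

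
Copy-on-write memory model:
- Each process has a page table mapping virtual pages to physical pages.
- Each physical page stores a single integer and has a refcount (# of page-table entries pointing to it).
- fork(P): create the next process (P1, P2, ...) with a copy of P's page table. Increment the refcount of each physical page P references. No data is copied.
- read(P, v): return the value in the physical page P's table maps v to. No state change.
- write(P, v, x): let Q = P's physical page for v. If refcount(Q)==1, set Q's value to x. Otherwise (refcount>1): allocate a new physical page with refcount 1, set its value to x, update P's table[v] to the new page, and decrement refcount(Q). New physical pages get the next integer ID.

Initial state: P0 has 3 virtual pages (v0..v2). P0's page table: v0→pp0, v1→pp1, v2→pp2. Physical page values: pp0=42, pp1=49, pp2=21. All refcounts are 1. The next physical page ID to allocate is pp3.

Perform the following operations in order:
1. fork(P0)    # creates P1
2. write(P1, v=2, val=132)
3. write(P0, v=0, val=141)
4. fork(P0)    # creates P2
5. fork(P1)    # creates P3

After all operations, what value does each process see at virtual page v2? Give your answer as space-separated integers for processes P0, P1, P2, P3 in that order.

Op 1: fork(P0) -> P1. 3 ppages; refcounts: pp0:2 pp1:2 pp2:2
Op 2: write(P1, v2, 132). refcount(pp2)=2>1 -> COPY to pp3. 4 ppages; refcounts: pp0:2 pp1:2 pp2:1 pp3:1
Op 3: write(P0, v0, 141). refcount(pp0)=2>1 -> COPY to pp4. 5 ppages; refcounts: pp0:1 pp1:2 pp2:1 pp3:1 pp4:1
Op 4: fork(P0) -> P2. 5 ppages; refcounts: pp0:1 pp1:3 pp2:2 pp3:1 pp4:2
Op 5: fork(P1) -> P3. 5 ppages; refcounts: pp0:2 pp1:4 pp2:2 pp3:2 pp4:2
P0: v2 -> pp2 = 21
P1: v2 -> pp3 = 132
P2: v2 -> pp2 = 21
P3: v2 -> pp3 = 132

Answer: 21 132 21 132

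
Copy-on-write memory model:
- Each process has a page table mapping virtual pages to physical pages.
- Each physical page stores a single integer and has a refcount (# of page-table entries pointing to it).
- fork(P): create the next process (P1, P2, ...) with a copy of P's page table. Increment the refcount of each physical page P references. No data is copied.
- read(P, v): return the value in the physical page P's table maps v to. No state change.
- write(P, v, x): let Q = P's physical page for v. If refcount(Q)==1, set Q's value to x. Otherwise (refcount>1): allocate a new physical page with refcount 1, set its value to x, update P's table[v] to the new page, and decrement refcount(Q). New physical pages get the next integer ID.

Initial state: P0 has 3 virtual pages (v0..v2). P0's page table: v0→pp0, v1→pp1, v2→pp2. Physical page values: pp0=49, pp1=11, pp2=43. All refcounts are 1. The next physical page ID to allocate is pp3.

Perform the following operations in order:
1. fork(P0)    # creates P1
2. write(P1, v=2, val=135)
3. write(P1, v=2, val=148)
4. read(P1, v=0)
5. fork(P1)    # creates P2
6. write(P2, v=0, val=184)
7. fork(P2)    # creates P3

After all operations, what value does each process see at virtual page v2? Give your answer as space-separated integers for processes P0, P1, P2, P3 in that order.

Answer: 43 148 148 148

Derivation:
Op 1: fork(P0) -> P1. 3 ppages; refcounts: pp0:2 pp1:2 pp2:2
Op 2: write(P1, v2, 135). refcount(pp2)=2>1 -> COPY to pp3. 4 ppages; refcounts: pp0:2 pp1:2 pp2:1 pp3:1
Op 3: write(P1, v2, 148). refcount(pp3)=1 -> write in place. 4 ppages; refcounts: pp0:2 pp1:2 pp2:1 pp3:1
Op 4: read(P1, v0) -> 49. No state change.
Op 5: fork(P1) -> P2. 4 ppages; refcounts: pp0:3 pp1:3 pp2:1 pp3:2
Op 6: write(P2, v0, 184). refcount(pp0)=3>1 -> COPY to pp4. 5 ppages; refcounts: pp0:2 pp1:3 pp2:1 pp3:2 pp4:1
Op 7: fork(P2) -> P3. 5 ppages; refcounts: pp0:2 pp1:4 pp2:1 pp3:3 pp4:2
P0: v2 -> pp2 = 43
P1: v2 -> pp3 = 148
P2: v2 -> pp3 = 148
P3: v2 -> pp3 = 148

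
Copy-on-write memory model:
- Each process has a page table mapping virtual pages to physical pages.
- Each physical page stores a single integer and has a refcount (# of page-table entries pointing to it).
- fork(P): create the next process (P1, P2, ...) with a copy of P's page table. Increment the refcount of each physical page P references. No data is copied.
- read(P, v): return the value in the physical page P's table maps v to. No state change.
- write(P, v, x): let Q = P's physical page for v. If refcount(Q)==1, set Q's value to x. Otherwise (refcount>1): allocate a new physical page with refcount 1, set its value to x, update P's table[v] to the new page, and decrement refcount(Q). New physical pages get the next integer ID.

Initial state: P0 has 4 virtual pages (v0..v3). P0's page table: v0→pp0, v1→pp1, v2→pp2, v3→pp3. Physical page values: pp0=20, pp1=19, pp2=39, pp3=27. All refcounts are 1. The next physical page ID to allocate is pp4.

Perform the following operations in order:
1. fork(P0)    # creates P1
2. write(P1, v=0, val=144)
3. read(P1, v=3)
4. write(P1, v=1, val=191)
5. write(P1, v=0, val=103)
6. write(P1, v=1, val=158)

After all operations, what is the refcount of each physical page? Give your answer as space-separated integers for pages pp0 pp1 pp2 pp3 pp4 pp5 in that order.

Op 1: fork(P0) -> P1. 4 ppages; refcounts: pp0:2 pp1:2 pp2:2 pp3:2
Op 2: write(P1, v0, 144). refcount(pp0)=2>1 -> COPY to pp4. 5 ppages; refcounts: pp0:1 pp1:2 pp2:2 pp3:2 pp4:1
Op 3: read(P1, v3) -> 27. No state change.
Op 4: write(P1, v1, 191). refcount(pp1)=2>1 -> COPY to pp5. 6 ppages; refcounts: pp0:1 pp1:1 pp2:2 pp3:2 pp4:1 pp5:1
Op 5: write(P1, v0, 103). refcount(pp4)=1 -> write in place. 6 ppages; refcounts: pp0:1 pp1:1 pp2:2 pp3:2 pp4:1 pp5:1
Op 6: write(P1, v1, 158). refcount(pp5)=1 -> write in place. 6 ppages; refcounts: pp0:1 pp1:1 pp2:2 pp3:2 pp4:1 pp5:1

Answer: 1 1 2 2 1 1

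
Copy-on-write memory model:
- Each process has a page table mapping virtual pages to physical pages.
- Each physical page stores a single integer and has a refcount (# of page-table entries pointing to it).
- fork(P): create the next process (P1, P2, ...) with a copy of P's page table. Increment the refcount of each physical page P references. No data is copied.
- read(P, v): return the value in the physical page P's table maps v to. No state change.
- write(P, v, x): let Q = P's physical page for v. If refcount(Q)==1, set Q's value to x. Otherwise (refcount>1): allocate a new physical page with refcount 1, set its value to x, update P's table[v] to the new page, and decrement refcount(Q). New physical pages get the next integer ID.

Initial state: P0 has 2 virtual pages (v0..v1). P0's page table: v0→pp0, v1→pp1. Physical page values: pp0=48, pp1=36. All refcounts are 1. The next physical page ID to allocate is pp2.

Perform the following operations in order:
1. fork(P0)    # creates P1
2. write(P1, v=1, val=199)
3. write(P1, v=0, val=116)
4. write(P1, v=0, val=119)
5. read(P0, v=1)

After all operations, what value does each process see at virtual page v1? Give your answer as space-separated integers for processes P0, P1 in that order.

Op 1: fork(P0) -> P1. 2 ppages; refcounts: pp0:2 pp1:2
Op 2: write(P1, v1, 199). refcount(pp1)=2>1 -> COPY to pp2. 3 ppages; refcounts: pp0:2 pp1:1 pp2:1
Op 3: write(P1, v0, 116). refcount(pp0)=2>1 -> COPY to pp3. 4 ppages; refcounts: pp0:1 pp1:1 pp2:1 pp3:1
Op 4: write(P1, v0, 119). refcount(pp3)=1 -> write in place. 4 ppages; refcounts: pp0:1 pp1:1 pp2:1 pp3:1
Op 5: read(P0, v1) -> 36. No state change.
P0: v1 -> pp1 = 36
P1: v1 -> pp2 = 199

Answer: 36 199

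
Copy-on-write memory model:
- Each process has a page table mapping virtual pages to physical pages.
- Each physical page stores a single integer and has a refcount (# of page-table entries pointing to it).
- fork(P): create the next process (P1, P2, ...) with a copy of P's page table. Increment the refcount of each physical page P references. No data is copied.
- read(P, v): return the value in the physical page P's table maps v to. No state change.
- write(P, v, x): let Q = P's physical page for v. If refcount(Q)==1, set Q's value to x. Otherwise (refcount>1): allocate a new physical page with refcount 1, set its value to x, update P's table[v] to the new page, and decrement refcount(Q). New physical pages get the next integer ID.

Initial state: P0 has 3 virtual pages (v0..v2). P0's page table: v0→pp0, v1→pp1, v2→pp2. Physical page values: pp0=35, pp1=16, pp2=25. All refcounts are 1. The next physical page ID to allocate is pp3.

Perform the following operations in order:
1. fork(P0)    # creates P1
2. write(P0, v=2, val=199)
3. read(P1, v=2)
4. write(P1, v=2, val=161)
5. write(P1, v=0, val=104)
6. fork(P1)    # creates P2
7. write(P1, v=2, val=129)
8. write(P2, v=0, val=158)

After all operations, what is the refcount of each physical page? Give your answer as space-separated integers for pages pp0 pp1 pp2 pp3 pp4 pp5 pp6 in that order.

Op 1: fork(P0) -> P1. 3 ppages; refcounts: pp0:2 pp1:2 pp2:2
Op 2: write(P0, v2, 199). refcount(pp2)=2>1 -> COPY to pp3. 4 ppages; refcounts: pp0:2 pp1:2 pp2:1 pp3:1
Op 3: read(P1, v2) -> 25. No state change.
Op 4: write(P1, v2, 161). refcount(pp2)=1 -> write in place. 4 ppages; refcounts: pp0:2 pp1:2 pp2:1 pp3:1
Op 5: write(P1, v0, 104). refcount(pp0)=2>1 -> COPY to pp4. 5 ppages; refcounts: pp0:1 pp1:2 pp2:1 pp3:1 pp4:1
Op 6: fork(P1) -> P2. 5 ppages; refcounts: pp0:1 pp1:3 pp2:2 pp3:1 pp4:2
Op 7: write(P1, v2, 129). refcount(pp2)=2>1 -> COPY to pp5. 6 ppages; refcounts: pp0:1 pp1:3 pp2:1 pp3:1 pp4:2 pp5:1
Op 8: write(P2, v0, 158). refcount(pp4)=2>1 -> COPY to pp6. 7 ppages; refcounts: pp0:1 pp1:3 pp2:1 pp3:1 pp4:1 pp5:1 pp6:1

Answer: 1 3 1 1 1 1 1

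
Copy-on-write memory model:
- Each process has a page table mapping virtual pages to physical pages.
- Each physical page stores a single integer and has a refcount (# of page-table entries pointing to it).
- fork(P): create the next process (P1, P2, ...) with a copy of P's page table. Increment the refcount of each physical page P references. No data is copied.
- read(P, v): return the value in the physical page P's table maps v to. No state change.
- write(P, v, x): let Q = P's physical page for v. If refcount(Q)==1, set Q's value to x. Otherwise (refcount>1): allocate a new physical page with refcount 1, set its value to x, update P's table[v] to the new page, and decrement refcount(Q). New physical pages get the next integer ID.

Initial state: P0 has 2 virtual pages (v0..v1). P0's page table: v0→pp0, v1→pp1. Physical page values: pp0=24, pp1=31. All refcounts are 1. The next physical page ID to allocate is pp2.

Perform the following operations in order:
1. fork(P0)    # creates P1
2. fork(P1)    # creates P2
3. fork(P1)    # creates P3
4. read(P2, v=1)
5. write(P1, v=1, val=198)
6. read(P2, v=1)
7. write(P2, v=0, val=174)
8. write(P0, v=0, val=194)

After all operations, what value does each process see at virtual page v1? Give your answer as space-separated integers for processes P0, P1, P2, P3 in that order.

Answer: 31 198 31 31

Derivation:
Op 1: fork(P0) -> P1. 2 ppages; refcounts: pp0:2 pp1:2
Op 2: fork(P1) -> P2. 2 ppages; refcounts: pp0:3 pp1:3
Op 3: fork(P1) -> P3. 2 ppages; refcounts: pp0:4 pp1:4
Op 4: read(P2, v1) -> 31. No state change.
Op 5: write(P1, v1, 198). refcount(pp1)=4>1 -> COPY to pp2. 3 ppages; refcounts: pp0:4 pp1:3 pp2:1
Op 6: read(P2, v1) -> 31. No state change.
Op 7: write(P2, v0, 174). refcount(pp0)=4>1 -> COPY to pp3. 4 ppages; refcounts: pp0:3 pp1:3 pp2:1 pp3:1
Op 8: write(P0, v0, 194). refcount(pp0)=3>1 -> COPY to pp4. 5 ppages; refcounts: pp0:2 pp1:3 pp2:1 pp3:1 pp4:1
P0: v1 -> pp1 = 31
P1: v1 -> pp2 = 198
P2: v1 -> pp1 = 31
P3: v1 -> pp1 = 31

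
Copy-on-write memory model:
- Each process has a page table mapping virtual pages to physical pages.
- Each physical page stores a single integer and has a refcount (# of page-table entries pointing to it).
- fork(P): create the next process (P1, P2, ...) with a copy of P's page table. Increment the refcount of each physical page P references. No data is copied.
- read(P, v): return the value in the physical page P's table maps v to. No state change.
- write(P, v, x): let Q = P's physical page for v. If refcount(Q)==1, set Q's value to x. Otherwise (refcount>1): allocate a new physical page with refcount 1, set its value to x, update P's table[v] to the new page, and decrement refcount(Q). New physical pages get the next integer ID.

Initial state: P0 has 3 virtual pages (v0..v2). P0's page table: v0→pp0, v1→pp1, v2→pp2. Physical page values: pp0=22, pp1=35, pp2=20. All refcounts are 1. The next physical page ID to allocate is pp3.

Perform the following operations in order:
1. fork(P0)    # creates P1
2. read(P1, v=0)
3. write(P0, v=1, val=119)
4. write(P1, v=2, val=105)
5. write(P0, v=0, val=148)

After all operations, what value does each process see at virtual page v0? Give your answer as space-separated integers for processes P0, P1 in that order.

Op 1: fork(P0) -> P1. 3 ppages; refcounts: pp0:2 pp1:2 pp2:2
Op 2: read(P1, v0) -> 22. No state change.
Op 3: write(P0, v1, 119). refcount(pp1)=2>1 -> COPY to pp3. 4 ppages; refcounts: pp0:2 pp1:1 pp2:2 pp3:1
Op 4: write(P1, v2, 105). refcount(pp2)=2>1 -> COPY to pp4. 5 ppages; refcounts: pp0:2 pp1:1 pp2:1 pp3:1 pp4:1
Op 5: write(P0, v0, 148). refcount(pp0)=2>1 -> COPY to pp5. 6 ppages; refcounts: pp0:1 pp1:1 pp2:1 pp3:1 pp4:1 pp5:1
P0: v0 -> pp5 = 148
P1: v0 -> pp0 = 22

Answer: 148 22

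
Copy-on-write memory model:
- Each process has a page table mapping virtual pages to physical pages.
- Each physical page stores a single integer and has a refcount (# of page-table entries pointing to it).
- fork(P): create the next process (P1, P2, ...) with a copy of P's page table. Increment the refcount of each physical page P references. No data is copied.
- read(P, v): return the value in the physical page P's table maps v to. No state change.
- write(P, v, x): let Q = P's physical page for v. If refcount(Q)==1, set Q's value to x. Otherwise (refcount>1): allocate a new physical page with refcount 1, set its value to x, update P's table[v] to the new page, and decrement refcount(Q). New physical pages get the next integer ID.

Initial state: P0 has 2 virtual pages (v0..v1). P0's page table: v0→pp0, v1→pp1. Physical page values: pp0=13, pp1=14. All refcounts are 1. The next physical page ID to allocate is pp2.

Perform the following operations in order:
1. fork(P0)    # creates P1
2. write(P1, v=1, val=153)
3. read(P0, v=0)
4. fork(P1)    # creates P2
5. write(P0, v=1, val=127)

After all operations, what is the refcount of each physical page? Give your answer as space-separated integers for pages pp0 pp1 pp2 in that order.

Answer: 3 1 2

Derivation:
Op 1: fork(P0) -> P1. 2 ppages; refcounts: pp0:2 pp1:2
Op 2: write(P1, v1, 153). refcount(pp1)=2>1 -> COPY to pp2. 3 ppages; refcounts: pp0:2 pp1:1 pp2:1
Op 3: read(P0, v0) -> 13. No state change.
Op 4: fork(P1) -> P2. 3 ppages; refcounts: pp0:3 pp1:1 pp2:2
Op 5: write(P0, v1, 127). refcount(pp1)=1 -> write in place. 3 ppages; refcounts: pp0:3 pp1:1 pp2:2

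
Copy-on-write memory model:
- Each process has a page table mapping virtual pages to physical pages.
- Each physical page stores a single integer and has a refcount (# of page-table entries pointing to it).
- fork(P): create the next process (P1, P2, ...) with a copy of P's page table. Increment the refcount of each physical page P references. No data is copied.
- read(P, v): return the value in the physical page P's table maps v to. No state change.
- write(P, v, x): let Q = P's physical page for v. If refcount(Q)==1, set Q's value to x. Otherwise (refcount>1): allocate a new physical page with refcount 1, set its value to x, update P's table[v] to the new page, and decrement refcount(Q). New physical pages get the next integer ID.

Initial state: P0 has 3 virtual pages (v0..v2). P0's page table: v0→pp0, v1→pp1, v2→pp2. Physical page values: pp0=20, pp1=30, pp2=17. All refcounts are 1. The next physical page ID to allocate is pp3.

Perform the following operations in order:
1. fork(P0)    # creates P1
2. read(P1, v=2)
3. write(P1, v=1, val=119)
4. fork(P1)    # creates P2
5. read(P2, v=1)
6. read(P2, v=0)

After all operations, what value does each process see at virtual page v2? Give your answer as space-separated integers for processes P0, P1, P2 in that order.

Answer: 17 17 17

Derivation:
Op 1: fork(P0) -> P1. 3 ppages; refcounts: pp0:2 pp1:2 pp2:2
Op 2: read(P1, v2) -> 17. No state change.
Op 3: write(P1, v1, 119). refcount(pp1)=2>1 -> COPY to pp3. 4 ppages; refcounts: pp0:2 pp1:1 pp2:2 pp3:1
Op 4: fork(P1) -> P2. 4 ppages; refcounts: pp0:3 pp1:1 pp2:3 pp3:2
Op 5: read(P2, v1) -> 119. No state change.
Op 6: read(P2, v0) -> 20. No state change.
P0: v2 -> pp2 = 17
P1: v2 -> pp2 = 17
P2: v2 -> pp2 = 17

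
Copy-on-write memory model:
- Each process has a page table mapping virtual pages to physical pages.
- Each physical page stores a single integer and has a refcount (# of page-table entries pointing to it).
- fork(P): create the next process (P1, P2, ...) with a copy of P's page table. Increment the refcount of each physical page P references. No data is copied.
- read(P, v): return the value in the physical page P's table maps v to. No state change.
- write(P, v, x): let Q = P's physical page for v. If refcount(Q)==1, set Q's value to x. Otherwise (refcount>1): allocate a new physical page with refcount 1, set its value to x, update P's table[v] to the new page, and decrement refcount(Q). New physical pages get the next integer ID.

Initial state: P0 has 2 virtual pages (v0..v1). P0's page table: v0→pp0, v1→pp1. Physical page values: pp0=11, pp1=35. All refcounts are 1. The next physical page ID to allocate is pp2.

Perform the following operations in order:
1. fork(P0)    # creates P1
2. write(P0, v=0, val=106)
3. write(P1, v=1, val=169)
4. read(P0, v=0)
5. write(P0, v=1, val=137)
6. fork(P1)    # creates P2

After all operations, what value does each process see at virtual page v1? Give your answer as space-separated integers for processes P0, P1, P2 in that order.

Answer: 137 169 169

Derivation:
Op 1: fork(P0) -> P1. 2 ppages; refcounts: pp0:2 pp1:2
Op 2: write(P0, v0, 106). refcount(pp0)=2>1 -> COPY to pp2. 3 ppages; refcounts: pp0:1 pp1:2 pp2:1
Op 3: write(P1, v1, 169). refcount(pp1)=2>1 -> COPY to pp3. 4 ppages; refcounts: pp0:1 pp1:1 pp2:1 pp3:1
Op 4: read(P0, v0) -> 106. No state change.
Op 5: write(P0, v1, 137). refcount(pp1)=1 -> write in place. 4 ppages; refcounts: pp0:1 pp1:1 pp2:1 pp3:1
Op 6: fork(P1) -> P2. 4 ppages; refcounts: pp0:2 pp1:1 pp2:1 pp3:2
P0: v1 -> pp1 = 137
P1: v1 -> pp3 = 169
P2: v1 -> pp3 = 169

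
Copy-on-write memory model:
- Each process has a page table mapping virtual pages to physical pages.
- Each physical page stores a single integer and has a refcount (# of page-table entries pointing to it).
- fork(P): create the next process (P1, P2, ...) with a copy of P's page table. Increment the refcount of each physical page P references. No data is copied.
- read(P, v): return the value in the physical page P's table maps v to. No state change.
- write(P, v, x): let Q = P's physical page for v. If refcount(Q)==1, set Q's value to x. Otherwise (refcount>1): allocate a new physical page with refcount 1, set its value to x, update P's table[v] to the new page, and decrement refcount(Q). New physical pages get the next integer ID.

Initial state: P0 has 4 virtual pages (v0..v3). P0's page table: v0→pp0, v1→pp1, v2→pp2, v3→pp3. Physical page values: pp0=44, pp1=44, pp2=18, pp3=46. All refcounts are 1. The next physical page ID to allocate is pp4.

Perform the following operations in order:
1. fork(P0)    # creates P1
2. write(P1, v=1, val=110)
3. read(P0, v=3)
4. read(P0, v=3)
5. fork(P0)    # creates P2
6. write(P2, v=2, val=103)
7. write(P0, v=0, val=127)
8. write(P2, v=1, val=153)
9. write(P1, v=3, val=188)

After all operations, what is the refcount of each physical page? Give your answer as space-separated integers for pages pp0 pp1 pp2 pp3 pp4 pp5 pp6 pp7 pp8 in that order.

Answer: 2 1 2 2 1 1 1 1 1

Derivation:
Op 1: fork(P0) -> P1. 4 ppages; refcounts: pp0:2 pp1:2 pp2:2 pp3:2
Op 2: write(P1, v1, 110). refcount(pp1)=2>1 -> COPY to pp4. 5 ppages; refcounts: pp0:2 pp1:1 pp2:2 pp3:2 pp4:1
Op 3: read(P0, v3) -> 46. No state change.
Op 4: read(P0, v3) -> 46. No state change.
Op 5: fork(P0) -> P2. 5 ppages; refcounts: pp0:3 pp1:2 pp2:3 pp3:3 pp4:1
Op 6: write(P2, v2, 103). refcount(pp2)=3>1 -> COPY to pp5. 6 ppages; refcounts: pp0:3 pp1:2 pp2:2 pp3:3 pp4:1 pp5:1
Op 7: write(P0, v0, 127). refcount(pp0)=3>1 -> COPY to pp6. 7 ppages; refcounts: pp0:2 pp1:2 pp2:2 pp3:3 pp4:1 pp5:1 pp6:1
Op 8: write(P2, v1, 153). refcount(pp1)=2>1 -> COPY to pp7. 8 ppages; refcounts: pp0:2 pp1:1 pp2:2 pp3:3 pp4:1 pp5:1 pp6:1 pp7:1
Op 9: write(P1, v3, 188). refcount(pp3)=3>1 -> COPY to pp8. 9 ppages; refcounts: pp0:2 pp1:1 pp2:2 pp3:2 pp4:1 pp5:1 pp6:1 pp7:1 pp8:1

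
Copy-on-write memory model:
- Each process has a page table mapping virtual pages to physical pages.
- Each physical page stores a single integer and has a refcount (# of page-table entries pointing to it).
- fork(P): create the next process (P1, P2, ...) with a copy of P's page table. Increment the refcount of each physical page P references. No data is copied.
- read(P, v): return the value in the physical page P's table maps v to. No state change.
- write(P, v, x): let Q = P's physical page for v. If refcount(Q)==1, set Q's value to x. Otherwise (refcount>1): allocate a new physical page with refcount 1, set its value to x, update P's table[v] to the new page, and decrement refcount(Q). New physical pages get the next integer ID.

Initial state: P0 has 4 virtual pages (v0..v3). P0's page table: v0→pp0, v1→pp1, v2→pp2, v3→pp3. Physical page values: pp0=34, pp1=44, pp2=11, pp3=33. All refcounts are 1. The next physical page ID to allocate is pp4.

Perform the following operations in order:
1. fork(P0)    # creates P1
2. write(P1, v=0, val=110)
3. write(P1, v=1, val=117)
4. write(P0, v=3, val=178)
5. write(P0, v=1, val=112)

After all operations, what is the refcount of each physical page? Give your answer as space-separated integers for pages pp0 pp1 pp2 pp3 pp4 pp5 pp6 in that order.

Op 1: fork(P0) -> P1. 4 ppages; refcounts: pp0:2 pp1:2 pp2:2 pp3:2
Op 2: write(P1, v0, 110). refcount(pp0)=2>1 -> COPY to pp4. 5 ppages; refcounts: pp0:1 pp1:2 pp2:2 pp3:2 pp4:1
Op 3: write(P1, v1, 117). refcount(pp1)=2>1 -> COPY to pp5. 6 ppages; refcounts: pp0:1 pp1:1 pp2:2 pp3:2 pp4:1 pp5:1
Op 4: write(P0, v3, 178). refcount(pp3)=2>1 -> COPY to pp6. 7 ppages; refcounts: pp0:1 pp1:1 pp2:2 pp3:1 pp4:1 pp5:1 pp6:1
Op 5: write(P0, v1, 112). refcount(pp1)=1 -> write in place. 7 ppages; refcounts: pp0:1 pp1:1 pp2:2 pp3:1 pp4:1 pp5:1 pp6:1

Answer: 1 1 2 1 1 1 1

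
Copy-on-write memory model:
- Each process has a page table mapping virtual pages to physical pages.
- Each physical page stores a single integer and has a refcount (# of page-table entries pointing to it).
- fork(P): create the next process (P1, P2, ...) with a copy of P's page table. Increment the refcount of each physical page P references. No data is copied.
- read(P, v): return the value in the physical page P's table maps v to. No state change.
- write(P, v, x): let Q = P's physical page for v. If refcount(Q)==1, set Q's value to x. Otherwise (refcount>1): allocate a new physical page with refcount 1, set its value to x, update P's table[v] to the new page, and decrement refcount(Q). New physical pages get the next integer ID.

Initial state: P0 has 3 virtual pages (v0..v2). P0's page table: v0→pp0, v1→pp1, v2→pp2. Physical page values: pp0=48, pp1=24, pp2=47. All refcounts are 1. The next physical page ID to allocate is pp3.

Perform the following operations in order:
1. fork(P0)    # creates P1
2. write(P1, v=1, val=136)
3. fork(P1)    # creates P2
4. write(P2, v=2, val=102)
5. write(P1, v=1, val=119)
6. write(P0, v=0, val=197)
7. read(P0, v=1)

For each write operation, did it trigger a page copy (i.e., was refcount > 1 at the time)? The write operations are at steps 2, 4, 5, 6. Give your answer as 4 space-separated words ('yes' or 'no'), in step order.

Op 1: fork(P0) -> P1. 3 ppages; refcounts: pp0:2 pp1:2 pp2:2
Op 2: write(P1, v1, 136). refcount(pp1)=2>1 -> COPY to pp3. 4 ppages; refcounts: pp0:2 pp1:1 pp2:2 pp3:1
Op 3: fork(P1) -> P2. 4 ppages; refcounts: pp0:3 pp1:1 pp2:3 pp3:2
Op 4: write(P2, v2, 102). refcount(pp2)=3>1 -> COPY to pp4. 5 ppages; refcounts: pp0:3 pp1:1 pp2:2 pp3:2 pp4:1
Op 5: write(P1, v1, 119). refcount(pp3)=2>1 -> COPY to pp5. 6 ppages; refcounts: pp0:3 pp1:1 pp2:2 pp3:1 pp4:1 pp5:1
Op 6: write(P0, v0, 197). refcount(pp0)=3>1 -> COPY to pp6. 7 ppages; refcounts: pp0:2 pp1:1 pp2:2 pp3:1 pp4:1 pp5:1 pp6:1
Op 7: read(P0, v1) -> 24. No state change.

yes yes yes yes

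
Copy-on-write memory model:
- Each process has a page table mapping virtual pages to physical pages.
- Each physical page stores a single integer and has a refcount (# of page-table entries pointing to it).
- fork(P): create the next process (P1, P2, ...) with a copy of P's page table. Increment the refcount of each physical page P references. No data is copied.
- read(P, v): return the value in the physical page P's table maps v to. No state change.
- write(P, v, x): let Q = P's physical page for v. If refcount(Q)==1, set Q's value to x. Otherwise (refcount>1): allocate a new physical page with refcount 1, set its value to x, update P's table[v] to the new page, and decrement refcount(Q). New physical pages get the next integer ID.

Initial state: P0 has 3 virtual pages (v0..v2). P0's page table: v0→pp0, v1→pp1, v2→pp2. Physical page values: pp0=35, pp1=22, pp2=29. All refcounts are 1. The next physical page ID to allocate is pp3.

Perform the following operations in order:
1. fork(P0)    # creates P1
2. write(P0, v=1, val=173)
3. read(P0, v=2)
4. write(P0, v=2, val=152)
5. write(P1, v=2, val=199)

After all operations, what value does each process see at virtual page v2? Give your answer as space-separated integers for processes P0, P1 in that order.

Answer: 152 199

Derivation:
Op 1: fork(P0) -> P1. 3 ppages; refcounts: pp0:2 pp1:2 pp2:2
Op 2: write(P0, v1, 173). refcount(pp1)=2>1 -> COPY to pp3. 4 ppages; refcounts: pp0:2 pp1:1 pp2:2 pp3:1
Op 3: read(P0, v2) -> 29. No state change.
Op 4: write(P0, v2, 152). refcount(pp2)=2>1 -> COPY to pp4. 5 ppages; refcounts: pp0:2 pp1:1 pp2:1 pp3:1 pp4:1
Op 5: write(P1, v2, 199). refcount(pp2)=1 -> write in place. 5 ppages; refcounts: pp0:2 pp1:1 pp2:1 pp3:1 pp4:1
P0: v2 -> pp4 = 152
P1: v2 -> pp2 = 199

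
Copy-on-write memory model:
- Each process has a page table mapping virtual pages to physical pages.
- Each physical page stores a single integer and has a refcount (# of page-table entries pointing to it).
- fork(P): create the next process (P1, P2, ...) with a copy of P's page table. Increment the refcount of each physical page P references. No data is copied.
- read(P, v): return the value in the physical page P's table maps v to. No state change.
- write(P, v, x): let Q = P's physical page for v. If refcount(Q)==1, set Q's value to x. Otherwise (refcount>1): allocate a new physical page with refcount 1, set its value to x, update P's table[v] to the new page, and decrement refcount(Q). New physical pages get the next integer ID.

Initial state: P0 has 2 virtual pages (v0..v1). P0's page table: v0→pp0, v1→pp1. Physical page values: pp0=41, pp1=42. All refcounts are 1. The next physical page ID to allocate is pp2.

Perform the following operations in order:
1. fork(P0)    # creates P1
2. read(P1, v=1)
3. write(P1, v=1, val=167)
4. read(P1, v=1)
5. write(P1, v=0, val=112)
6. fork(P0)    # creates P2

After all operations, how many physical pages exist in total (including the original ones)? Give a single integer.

Answer: 4

Derivation:
Op 1: fork(P0) -> P1. 2 ppages; refcounts: pp0:2 pp1:2
Op 2: read(P1, v1) -> 42. No state change.
Op 3: write(P1, v1, 167). refcount(pp1)=2>1 -> COPY to pp2. 3 ppages; refcounts: pp0:2 pp1:1 pp2:1
Op 4: read(P1, v1) -> 167. No state change.
Op 5: write(P1, v0, 112). refcount(pp0)=2>1 -> COPY to pp3. 4 ppages; refcounts: pp0:1 pp1:1 pp2:1 pp3:1
Op 6: fork(P0) -> P2. 4 ppages; refcounts: pp0:2 pp1:2 pp2:1 pp3:1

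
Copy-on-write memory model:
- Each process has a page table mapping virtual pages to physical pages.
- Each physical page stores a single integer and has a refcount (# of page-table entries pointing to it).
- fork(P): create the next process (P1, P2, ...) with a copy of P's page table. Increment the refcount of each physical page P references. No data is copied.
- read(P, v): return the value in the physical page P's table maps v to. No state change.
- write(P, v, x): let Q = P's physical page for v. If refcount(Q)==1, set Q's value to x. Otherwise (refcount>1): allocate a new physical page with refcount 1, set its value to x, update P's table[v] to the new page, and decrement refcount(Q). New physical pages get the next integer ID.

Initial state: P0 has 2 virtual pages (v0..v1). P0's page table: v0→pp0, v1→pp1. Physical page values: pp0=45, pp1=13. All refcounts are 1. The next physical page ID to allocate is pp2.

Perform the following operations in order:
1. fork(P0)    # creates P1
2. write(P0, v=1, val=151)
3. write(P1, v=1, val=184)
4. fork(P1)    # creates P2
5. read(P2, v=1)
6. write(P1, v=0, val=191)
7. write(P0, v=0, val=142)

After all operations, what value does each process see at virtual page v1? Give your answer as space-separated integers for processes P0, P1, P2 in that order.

Answer: 151 184 184

Derivation:
Op 1: fork(P0) -> P1. 2 ppages; refcounts: pp0:2 pp1:2
Op 2: write(P0, v1, 151). refcount(pp1)=2>1 -> COPY to pp2. 3 ppages; refcounts: pp0:2 pp1:1 pp2:1
Op 3: write(P1, v1, 184). refcount(pp1)=1 -> write in place. 3 ppages; refcounts: pp0:2 pp1:1 pp2:1
Op 4: fork(P1) -> P2. 3 ppages; refcounts: pp0:3 pp1:2 pp2:1
Op 5: read(P2, v1) -> 184. No state change.
Op 6: write(P1, v0, 191). refcount(pp0)=3>1 -> COPY to pp3. 4 ppages; refcounts: pp0:2 pp1:2 pp2:1 pp3:1
Op 7: write(P0, v0, 142). refcount(pp0)=2>1 -> COPY to pp4. 5 ppages; refcounts: pp0:1 pp1:2 pp2:1 pp3:1 pp4:1
P0: v1 -> pp2 = 151
P1: v1 -> pp1 = 184
P2: v1 -> pp1 = 184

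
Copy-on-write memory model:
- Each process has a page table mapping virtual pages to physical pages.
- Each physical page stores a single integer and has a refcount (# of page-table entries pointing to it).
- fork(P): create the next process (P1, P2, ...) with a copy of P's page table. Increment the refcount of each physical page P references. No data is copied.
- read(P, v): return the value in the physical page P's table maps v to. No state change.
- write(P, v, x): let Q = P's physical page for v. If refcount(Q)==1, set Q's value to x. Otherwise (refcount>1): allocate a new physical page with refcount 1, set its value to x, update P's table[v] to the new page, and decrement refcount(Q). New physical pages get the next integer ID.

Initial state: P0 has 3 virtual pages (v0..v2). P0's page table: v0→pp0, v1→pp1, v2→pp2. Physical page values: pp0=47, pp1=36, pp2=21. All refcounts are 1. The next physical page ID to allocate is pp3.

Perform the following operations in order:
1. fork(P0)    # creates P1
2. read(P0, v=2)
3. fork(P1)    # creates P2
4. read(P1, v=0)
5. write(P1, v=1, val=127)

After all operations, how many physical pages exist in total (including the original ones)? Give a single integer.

Answer: 4

Derivation:
Op 1: fork(P0) -> P1. 3 ppages; refcounts: pp0:2 pp1:2 pp2:2
Op 2: read(P0, v2) -> 21. No state change.
Op 3: fork(P1) -> P2. 3 ppages; refcounts: pp0:3 pp1:3 pp2:3
Op 4: read(P1, v0) -> 47. No state change.
Op 5: write(P1, v1, 127). refcount(pp1)=3>1 -> COPY to pp3. 4 ppages; refcounts: pp0:3 pp1:2 pp2:3 pp3:1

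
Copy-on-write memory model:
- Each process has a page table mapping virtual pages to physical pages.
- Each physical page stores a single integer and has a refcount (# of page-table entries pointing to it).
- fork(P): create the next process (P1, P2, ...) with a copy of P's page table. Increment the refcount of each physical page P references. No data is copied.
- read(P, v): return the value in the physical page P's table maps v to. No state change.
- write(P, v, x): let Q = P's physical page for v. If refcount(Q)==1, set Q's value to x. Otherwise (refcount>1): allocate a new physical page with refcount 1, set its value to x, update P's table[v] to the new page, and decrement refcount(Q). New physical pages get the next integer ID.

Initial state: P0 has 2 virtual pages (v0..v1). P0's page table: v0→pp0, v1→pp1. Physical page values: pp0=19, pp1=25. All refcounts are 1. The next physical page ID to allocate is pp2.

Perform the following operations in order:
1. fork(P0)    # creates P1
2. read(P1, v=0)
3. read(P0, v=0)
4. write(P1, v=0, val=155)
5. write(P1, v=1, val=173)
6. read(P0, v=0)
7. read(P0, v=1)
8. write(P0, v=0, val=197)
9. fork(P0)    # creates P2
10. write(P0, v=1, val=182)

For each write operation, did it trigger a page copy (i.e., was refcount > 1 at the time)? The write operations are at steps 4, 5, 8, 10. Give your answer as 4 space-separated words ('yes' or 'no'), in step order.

Op 1: fork(P0) -> P1. 2 ppages; refcounts: pp0:2 pp1:2
Op 2: read(P1, v0) -> 19. No state change.
Op 3: read(P0, v0) -> 19. No state change.
Op 4: write(P1, v0, 155). refcount(pp0)=2>1 -> COPY to pp2. 3 ppages; refcounts: pp0:1 pp1:2 pp2:1
Op 5: write(P1, v1, 173). refcount(pp1)=2>1 -> COPY to pp3. 4 ppages; refcounts: pp0:1 pp1:1 pp2:1 pp3:1
Op 6: read(P0, v0) -> 19. No state change.
Op 7: read(P0, v1) -> 25. No state change.
Op 8: write(P0, v0, 197). refcount(pp0)=1 -> write in place. 4 ppages; refcounts: pp0:1 pp1:1 pp2:1 pp3:1
Op 9: fork(P0) -> P2. 4 ppages; refcounts: pp0:2 pp1:2 pp2:1 pp3:1
Op 10: write(P0, v1, 182). refcount(pp1)=2>1 -> COPY to pp4. 5 ppages; refcounts: pp0:2 pp1:1 pp2:1 pp3:1 pp4:1

yes yes no yes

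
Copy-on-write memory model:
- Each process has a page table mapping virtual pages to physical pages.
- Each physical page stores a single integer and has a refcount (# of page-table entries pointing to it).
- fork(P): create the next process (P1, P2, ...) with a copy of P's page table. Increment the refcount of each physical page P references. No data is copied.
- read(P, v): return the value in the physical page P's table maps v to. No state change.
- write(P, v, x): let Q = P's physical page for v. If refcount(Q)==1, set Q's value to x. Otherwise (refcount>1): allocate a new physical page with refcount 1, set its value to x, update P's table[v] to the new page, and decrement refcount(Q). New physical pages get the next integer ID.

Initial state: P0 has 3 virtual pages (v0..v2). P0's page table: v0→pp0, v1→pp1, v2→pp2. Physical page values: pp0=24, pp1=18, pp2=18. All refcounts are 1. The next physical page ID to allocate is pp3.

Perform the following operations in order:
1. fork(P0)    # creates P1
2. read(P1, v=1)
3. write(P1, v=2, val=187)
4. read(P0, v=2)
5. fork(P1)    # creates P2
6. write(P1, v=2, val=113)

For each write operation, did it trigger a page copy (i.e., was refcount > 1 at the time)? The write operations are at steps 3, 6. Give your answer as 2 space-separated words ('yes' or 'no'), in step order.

Op 1: fork(P0) -> P1. 3 ppages; refcounts: pp0:2 pp1:2 pp2:2
Op 2: read(P1, v1) -> 18. No state change.
Op 3: write(P1, v2, 187). refcount(pp2)=2>1 -> COPY to pp3. 4 ppages; refcounts: pp0:2 pp1:2 pp2:1 pp3:1
Op 4: read(P0, v2) -> 18. No state change.
Op 5: fork(P1) -> P2. 4 ppages; refcounts: pp0:3 pp1:3 pp2:1 pp3:2
Op 6: write(P1, v2, 113). refcount(pp3)=2>1 -> COPY to pp4. 5 ppages; refcounts: pp0:3 pp1:3 pp2:1 pp3:1 pp4:1

yes yes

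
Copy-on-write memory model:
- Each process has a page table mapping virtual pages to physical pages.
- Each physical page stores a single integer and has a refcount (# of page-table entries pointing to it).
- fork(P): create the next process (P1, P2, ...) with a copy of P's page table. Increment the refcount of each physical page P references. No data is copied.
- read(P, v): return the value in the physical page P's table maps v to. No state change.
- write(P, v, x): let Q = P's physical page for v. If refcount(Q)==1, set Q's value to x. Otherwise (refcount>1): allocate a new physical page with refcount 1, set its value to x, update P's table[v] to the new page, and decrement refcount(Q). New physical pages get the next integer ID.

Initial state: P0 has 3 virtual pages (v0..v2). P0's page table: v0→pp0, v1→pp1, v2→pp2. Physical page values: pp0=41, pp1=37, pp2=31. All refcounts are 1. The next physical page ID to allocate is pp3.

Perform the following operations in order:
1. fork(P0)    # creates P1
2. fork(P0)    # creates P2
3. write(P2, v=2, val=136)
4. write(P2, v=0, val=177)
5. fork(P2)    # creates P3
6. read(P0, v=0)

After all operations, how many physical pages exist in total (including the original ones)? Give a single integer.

Op 1: fork(P0) -> P1. 3 ppages; refcounts: pp0:2 pp1:2 pp2:2
Op 2: fork(P0) -> P2. 3 ppages; refcounts: pp0:3 pp1:3 pp2:3
Op 3: write(P2, v2, 136). refcount(pp2)=3>1 -> COPY to pp3. 4 ppages; refcounts: pp0:3 pp1:3 pp2:2 pp3:1
Op 4: write(P2, v0, 177). refcount(pp0)=3>1 -> COPY to pp4. 5 ppages; refcounts: pp0:2 pp1:3 pp2:2 pp3:1 pp4:1
Op 5: fork(P2) -> P3. 5 ppages; refcounts: pp0:2 pp1:4 pp2:2 pp3:2 pp4:2
Op 6: read(P0, v0) -> 41. No state change.

Answer: 5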